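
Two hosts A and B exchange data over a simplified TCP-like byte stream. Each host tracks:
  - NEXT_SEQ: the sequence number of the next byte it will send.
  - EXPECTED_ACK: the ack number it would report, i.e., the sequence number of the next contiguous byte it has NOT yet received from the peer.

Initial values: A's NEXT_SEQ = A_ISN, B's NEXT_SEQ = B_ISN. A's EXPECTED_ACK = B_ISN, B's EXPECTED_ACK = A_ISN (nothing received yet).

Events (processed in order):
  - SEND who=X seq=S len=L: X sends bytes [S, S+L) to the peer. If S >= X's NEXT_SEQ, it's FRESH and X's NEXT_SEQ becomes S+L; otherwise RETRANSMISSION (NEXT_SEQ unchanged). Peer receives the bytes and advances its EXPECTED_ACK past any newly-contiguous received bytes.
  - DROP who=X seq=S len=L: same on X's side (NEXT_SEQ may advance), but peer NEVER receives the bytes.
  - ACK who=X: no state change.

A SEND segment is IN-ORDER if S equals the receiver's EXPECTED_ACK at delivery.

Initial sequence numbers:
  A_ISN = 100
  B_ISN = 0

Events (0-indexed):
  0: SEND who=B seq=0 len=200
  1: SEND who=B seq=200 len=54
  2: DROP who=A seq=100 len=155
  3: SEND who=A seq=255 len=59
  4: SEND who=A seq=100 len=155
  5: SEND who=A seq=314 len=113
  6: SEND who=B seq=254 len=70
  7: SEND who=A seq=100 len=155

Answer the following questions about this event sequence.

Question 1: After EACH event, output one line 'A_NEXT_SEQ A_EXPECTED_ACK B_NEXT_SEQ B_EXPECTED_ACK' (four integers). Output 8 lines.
100 200 200 100
100 254 254 100
255 254 254 100
314 254 254 100
314 254 254 314
427 254 254 427
427 324 324 427
427 324 324 427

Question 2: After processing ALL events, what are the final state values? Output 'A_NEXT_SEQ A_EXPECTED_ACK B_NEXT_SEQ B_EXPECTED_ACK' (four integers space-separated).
After event 0: A_seq=100 A_ack=200 B_seq=200 B_ack=100
After event 1: A_seq=100 A_ack=254 B_seq=254 B_ack=100
After event 2: A_seq=255 A_ack=254 B_seq=254 B_ack=100
After event 3: A_seq=314 A_ack=254 B_seq=254 B_ack=100
After event 4: A_seq=314 A_ack=254 B_seq=254 B_ack=314
After event 5: A_seq=427 A_ack=254 B_seq=254 B_ack=427
After event 6: A_seq=427 A_ack=324 B_seq=324 B_ack=427
After event 7: A_seq=427 A_ack=324 B_seq=324 B_ack=427

Answer: 427 324 324 427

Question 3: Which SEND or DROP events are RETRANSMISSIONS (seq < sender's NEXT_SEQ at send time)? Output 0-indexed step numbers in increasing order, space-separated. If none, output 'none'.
Answer: 4 7

Derivation:
Step 0: SEND seq=0 -> fresh
Step 1: SEND seq=200 -> fresh
Step 2: DROP seq=100 -> fresh
Step 3: SEND seq=255 -> fresh
Step 4: SEND seq=100 -> retransmit
Step 5: SEND seq=314 -> fresh
Step 6: SEND seq=254 -> fresh
Step 7: SEND seq=100 -> retransmit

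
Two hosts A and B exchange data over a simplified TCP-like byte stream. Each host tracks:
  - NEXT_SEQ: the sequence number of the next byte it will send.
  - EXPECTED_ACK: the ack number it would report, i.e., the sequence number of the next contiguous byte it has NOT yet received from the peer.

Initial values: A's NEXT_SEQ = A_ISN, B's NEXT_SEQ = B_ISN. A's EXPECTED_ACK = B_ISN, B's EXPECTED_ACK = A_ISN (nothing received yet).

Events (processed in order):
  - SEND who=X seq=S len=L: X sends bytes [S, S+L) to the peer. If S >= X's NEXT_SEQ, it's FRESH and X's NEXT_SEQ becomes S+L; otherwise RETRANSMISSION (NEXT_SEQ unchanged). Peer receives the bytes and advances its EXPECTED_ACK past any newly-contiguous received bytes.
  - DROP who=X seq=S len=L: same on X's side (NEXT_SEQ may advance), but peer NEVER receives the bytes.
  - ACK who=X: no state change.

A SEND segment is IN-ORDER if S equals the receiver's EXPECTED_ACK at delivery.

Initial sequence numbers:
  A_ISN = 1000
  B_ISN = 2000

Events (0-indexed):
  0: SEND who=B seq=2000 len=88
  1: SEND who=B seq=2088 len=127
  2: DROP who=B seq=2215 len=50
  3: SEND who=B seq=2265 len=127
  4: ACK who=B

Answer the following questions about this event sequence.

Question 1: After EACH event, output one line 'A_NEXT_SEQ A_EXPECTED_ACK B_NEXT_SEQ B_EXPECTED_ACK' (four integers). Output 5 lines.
1000 2088 2088 1000
1000 2215 2215 1000
1000 2215 2265 1000
1000 2215 2392 1000
1000 2215 2392 1000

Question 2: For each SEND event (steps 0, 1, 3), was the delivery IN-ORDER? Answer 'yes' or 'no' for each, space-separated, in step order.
Answer: yes yes no

Derivation:
Step 0: SEND seq=2000 -> in-order
Step 1: SEND seq=2088 -> in-order
Step 3: SEND seq=2265 -> out-of-order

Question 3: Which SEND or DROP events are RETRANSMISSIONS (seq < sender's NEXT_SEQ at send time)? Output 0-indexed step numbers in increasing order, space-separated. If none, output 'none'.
Answer: none

Derivation:
Step 0: SEND seq=2000 -> fresh
Step 1: SEND seq=2088 -> fresh
Step 2: DROP seq=2215 -> fresh
Step 3: SEND seq=2265 -> fresh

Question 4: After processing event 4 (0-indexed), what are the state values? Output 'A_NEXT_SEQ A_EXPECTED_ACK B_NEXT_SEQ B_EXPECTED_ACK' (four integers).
After event 0: A_seq=1000 A_ack=2088 B_seq=2088 B_ack=1000
After event 1: A_seq=1000 A_ack=2215 B_seq=2215 B_ack=1000
After event 2: A_seq=1000 A_ack=2215 B_seq=2265 B_ack=1000
After event 3: A_seq=1000 A_ack=2215 B_seq=2392 B_ack=1000
After event 4: A_seq=1000 A_ack=2215 B_seq=2392 B_ack=1000

1000 2215 2392 1000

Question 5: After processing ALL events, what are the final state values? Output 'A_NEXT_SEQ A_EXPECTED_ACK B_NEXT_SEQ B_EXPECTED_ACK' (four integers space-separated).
After event 0: A_seq=1000 A_ack=2088 B_seq=2088 B_ack=1000
After event 1: A_seq=1000 A_ack=2215 B_seq=2215 B_ack=1000
After event 2: A_seq=1000 A_ack=2215 B_seq=2265 B_ack=1000
After event 3: A_seq=1000 A_ack=2215 B_seq=2392 B_ack=1000
After event 4: A_seq=1000 A_ack=2215 B_seq=2392 B_ack=1000

Answer: 1000 2215 2392 1000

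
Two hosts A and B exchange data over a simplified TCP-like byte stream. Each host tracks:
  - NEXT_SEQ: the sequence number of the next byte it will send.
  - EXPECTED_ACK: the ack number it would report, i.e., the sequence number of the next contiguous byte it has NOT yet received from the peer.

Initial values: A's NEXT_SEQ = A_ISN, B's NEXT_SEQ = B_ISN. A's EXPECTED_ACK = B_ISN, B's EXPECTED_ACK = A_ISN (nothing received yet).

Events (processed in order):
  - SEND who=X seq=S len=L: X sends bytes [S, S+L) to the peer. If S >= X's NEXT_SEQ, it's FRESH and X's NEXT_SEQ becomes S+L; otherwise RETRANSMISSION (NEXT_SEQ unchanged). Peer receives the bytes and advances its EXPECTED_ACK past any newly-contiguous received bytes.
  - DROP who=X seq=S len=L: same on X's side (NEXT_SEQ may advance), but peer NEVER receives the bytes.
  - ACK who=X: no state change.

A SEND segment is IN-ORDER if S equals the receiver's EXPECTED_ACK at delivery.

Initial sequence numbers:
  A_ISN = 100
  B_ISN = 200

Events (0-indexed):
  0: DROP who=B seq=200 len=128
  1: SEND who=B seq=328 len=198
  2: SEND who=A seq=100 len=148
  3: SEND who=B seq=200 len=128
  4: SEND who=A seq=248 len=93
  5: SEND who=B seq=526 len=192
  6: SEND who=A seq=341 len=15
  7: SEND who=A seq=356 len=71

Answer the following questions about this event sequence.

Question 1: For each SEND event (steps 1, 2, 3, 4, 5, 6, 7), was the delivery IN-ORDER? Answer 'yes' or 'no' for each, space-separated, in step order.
Answer: no yes yes yes yes yes yes

Derivation:
Step 1: SEND seq=328 -> out-of-order
Step 2: SEND seq=100 -> in-order
Step 3: SEND seq=200 -> in-order
Step 4: SEND seq=248 -> in-order
Step 5: SEND seq=526 -> in-order
Step 6: SEND seq=341 -> in-order
Step 7: SEND seq=356 -> in-order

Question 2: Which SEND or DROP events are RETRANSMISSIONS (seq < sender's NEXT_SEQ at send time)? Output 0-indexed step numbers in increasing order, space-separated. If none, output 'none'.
Answer: 3

Derivation:
Step 0: DROP seq=200 -> fresh
Step 1: SEND seq=328 -> fresh
Step 2: SEND seq=100 -> fresh
Step 3: SEND seq=200 -> retransmit
Step 4: SEND seq=248 -> fresh
Step 5: SEND seq=526 -> fresh
Step 6: SEND seq=341 -> fresh
Step 7: SEND seq=356 -> fresh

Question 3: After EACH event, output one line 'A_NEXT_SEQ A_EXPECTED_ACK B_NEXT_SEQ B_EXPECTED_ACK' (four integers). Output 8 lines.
100 200 328 100
100 200 526 100
248 200 526 248
248 526 526 248
341 526 526 341
341 718 718 341
356 718 718 356
427 718 718 427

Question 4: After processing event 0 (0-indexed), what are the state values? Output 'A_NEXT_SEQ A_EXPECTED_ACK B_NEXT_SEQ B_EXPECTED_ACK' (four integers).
After event 0: A_seq=100 A_ack=200 B_seq=328 B_ack=100

100 200 328 100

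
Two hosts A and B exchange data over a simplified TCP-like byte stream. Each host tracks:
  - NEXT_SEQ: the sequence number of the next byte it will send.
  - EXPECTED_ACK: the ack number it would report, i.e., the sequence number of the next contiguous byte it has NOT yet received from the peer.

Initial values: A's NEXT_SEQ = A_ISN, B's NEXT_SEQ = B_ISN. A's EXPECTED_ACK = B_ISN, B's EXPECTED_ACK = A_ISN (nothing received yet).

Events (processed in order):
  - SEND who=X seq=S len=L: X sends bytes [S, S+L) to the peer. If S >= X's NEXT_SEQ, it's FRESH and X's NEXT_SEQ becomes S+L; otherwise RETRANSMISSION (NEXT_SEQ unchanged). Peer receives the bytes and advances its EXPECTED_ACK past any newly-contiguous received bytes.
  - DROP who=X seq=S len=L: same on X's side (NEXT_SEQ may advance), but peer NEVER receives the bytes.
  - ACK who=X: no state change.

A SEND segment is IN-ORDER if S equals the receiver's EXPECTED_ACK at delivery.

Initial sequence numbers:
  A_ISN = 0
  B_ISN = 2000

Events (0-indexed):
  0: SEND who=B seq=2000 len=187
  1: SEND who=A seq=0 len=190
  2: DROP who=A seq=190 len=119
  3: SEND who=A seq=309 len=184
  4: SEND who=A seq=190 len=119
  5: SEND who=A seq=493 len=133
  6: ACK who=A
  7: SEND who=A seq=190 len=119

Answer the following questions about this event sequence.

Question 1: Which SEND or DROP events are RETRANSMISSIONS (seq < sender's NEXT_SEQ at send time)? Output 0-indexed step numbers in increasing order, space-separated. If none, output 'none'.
Step 0: SEND seq=2000 -> fresh
Step 1: SEND seq=0 -> fresh
Step 2: DROP seq=190 -> fresh
Step 3: SEND seq=309 -> fresh
Step 4: SEND seq=190 -> retransmit
Step 5: SEND seq=493 -> fresh
Step 7: SEND seq=190 -> retransmit

Answer: 4 7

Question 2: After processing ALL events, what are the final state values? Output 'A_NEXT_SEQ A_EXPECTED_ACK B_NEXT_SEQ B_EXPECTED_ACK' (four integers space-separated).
Answer: 626 2187 2187 626

Derivation:
After event 0: A_seq=0 A_ack=2187 B_seq=2187 B_ack=0
After event 1: A_seq=190 A_ack=2187 B_seq=2187 B_ack=190
After event 2: A_seq=309 A_ack=2187 B_seq=2187 B_ack=190
After event 3: A_seq=493 A_ack=2187 B_seq=2187 B_ack=190
After event 4: A_seq=493 A_ack=2187 B_seq=2187 B_ack=493
After event 5: A_seq=626 A_ack=2187 B_seq=2187 B_ack=626
After event 6: A_seq=626 A_ack=2187 B_seq=2187 B_ack=626
After event 7: A_seq=626 A_ack=2187 B_seq=2187 B_ack=626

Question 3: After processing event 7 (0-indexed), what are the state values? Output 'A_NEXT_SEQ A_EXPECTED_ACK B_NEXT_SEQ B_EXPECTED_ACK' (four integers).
After event 0: A_seq=0 A_ack=2187 B_seq=2187 B_ack=0
After event 1: A_seq=190 A_ack=2187 B_seq=2187 B_ack=190
After event 2: A_seq=309 A_ack=2187 B_seq=2187 B_ack=190
After event 3: A_seq=493 A_ack=2187 B_seq=2187 B_ack=190
After event 4: A_seq=493 A_ack=2187 B_seq=2187 B_ack=493
After event 5: A_seq=626 A_ack=2187 B_seq=2187 B_ack=626
After event 6: A_seq=626 A_ack=2187 B_seq=2187 B_ack=626
After event 7: A_seq=626 A_ack=2187 B_seq=2187 B_ack=626

626 2187 2187 626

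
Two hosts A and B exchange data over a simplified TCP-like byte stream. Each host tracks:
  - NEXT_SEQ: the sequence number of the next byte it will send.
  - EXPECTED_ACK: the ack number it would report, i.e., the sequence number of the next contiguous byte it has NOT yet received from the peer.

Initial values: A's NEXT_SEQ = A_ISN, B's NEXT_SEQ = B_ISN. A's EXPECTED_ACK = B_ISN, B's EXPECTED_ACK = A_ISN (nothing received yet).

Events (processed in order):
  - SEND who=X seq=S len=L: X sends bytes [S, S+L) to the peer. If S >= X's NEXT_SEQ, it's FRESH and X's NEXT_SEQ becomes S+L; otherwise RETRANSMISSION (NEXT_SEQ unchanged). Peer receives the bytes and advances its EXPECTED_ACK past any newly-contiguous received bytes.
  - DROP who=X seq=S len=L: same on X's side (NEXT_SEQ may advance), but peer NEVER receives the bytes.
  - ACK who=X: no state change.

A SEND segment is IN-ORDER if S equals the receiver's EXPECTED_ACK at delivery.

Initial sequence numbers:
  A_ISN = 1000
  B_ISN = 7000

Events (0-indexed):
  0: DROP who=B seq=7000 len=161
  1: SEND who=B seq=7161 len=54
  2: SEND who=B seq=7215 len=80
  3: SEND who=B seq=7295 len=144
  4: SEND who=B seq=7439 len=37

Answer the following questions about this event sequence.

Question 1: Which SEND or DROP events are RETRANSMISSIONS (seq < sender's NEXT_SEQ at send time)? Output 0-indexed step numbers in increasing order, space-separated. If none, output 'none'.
Step 0: DROP seq=7000 -> fresh
Step 1: SEND seq=7161 -> fresh
Step 2: SEND seq=7215 -> fresh
Step 3: SEND seq=7295 -> fresh
Step 4: SEND seq=7439 -> fresh

Answer: none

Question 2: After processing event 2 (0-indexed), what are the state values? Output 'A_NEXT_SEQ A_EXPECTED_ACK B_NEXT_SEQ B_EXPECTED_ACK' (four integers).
After event 0: A_seq=1000 A_ack=7000 B_seq=7161 B_ack=1000
After event 1: A_seq=1000 A_ack=7000 B_seq=7215 B_ack=1000
After event 2: A_seq=1000 A_ack=7000 B_seq=7295 B_ack=1000

1000 7000 7295 1000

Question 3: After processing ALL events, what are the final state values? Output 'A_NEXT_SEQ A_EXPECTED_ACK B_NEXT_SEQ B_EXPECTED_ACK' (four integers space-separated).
Answer: 1000 7000 7476 1000

Derivation:
After event 0: A_seq=1000 A_ack=7000 B_seq=7161 B_ack=1000
After event 1: A_seq=1000 A_ack=7000 B_seq=7215 B_ack=1000
After event 2: A_seq=1000 A_ack=7000 B_seq=7295 B_ack=1000
After event 3: A_seq=1000 A_ack=7000 B_seq=7439 B_ack=1000
After event 4: A_seq=1000 A_ack=7000 B_seq=7476 B_ack=1000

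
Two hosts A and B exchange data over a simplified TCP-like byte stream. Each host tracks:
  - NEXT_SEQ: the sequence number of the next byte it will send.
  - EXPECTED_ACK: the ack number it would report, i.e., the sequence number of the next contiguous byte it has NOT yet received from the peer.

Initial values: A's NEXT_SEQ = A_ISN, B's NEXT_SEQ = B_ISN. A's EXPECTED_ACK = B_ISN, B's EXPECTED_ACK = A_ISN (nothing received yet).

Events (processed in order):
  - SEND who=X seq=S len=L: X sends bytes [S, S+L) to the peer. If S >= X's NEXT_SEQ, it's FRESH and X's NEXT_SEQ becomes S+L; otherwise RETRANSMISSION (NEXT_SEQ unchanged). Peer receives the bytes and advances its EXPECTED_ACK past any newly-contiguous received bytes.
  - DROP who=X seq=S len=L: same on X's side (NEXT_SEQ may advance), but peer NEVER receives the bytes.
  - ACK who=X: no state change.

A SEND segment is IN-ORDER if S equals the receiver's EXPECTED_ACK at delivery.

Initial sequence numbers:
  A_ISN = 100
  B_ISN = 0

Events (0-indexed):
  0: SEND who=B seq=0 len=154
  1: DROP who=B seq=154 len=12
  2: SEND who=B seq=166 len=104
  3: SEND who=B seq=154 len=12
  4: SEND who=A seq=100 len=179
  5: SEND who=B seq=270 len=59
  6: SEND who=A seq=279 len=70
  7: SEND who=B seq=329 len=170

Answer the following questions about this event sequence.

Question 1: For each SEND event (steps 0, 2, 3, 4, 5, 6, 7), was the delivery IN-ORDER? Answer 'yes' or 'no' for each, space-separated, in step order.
Answer: yes no yes yes yes yes yes

Derivation:
Step 0: SEND seq=0 -> in-order
Step 2: SEND seq=166 -> out-of-order
Step 3: SEND seq=154 -> in-order
Step 4: SEND seq=100 -> in-order
Step 5: SEND seq=270 -> in-order
Step 6: SEND seq=279 -> in-order
Step 7: SEND seq=329 -> in-order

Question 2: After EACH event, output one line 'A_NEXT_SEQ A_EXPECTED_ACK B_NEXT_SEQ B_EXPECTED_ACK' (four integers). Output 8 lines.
100 154 154 100
100 154 166 100
100 154 270 100
100 270 270 100
279 270 270 279
279 329 329 279
349 329 329 349
349 499 499 349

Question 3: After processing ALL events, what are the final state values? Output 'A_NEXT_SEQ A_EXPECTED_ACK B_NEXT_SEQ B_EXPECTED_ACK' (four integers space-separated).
After event 0: A_seq=100 A_ack=154 B_seq=154 B_ack=100
After event 1: A_seq=100 A_ack=154 B_seq=166 B_ack=100
After event 2: A_seq=100 A_ack=154 B_seq=270 B_ack=100
After event 3: A_seq=100 A_ack=270 B_seq=270 B_ack=100
After event 4: A_seq=279 A_ack=270 B_seq=270 B_ack=279
After event 5: A_seq=279 A_ack=329 B_seq=329 B_ack=279
After event 6: A_seq=349 A_ack=329 B_seq=329 B_ack=349
After event 7: A_seq=349 A_ack=499 B_seq=499 B_ack=349

Answer: 349 499 499 349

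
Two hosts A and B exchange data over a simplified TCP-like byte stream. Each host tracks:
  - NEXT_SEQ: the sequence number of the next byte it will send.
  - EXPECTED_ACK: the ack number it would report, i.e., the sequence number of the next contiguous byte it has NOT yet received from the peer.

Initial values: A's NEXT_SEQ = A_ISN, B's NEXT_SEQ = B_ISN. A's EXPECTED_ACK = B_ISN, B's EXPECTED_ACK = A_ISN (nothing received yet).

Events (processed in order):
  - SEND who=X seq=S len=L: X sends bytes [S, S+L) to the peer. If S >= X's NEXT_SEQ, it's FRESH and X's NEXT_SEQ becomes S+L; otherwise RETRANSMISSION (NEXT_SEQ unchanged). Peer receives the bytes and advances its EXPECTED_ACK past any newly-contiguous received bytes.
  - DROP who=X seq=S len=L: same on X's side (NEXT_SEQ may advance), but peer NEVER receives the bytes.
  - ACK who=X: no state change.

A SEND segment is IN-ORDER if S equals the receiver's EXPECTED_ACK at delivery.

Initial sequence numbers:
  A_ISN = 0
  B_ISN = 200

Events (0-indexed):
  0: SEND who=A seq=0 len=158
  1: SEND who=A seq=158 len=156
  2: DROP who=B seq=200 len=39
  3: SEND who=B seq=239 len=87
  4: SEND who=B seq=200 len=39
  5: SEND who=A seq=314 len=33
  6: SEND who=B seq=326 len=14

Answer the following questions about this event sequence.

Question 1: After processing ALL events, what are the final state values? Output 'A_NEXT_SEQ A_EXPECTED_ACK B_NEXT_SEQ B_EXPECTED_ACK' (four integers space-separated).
After event 0: A_seq=158 A_ack=200 B_seq=200 B_ack=158
After event 1: A_seq=314 A_ack=200 B_seq=200 B_ack=314
After event 2: A_seq=314 A_ack=200 B_seq=239 B_ack=314
After event 3: A_seq=314 A_ack=200 B_seq=326 B_ack=314
After event 4: A_seq=314 A_ack=326 B_seq=326 B_ack=314
After event 5: A_seq=347 A_ack=326 B_seq=326 B_ack=347
After event 6: A_seq=347 A_ack=340 B_seq=340 B_ack=347

Answer: 347 340 340 347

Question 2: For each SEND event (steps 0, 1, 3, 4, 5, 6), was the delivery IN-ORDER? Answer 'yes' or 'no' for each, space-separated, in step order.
Step 0: SEND seq=0 -> in-order
Step 1: SEND seq=158 -> in-order
Step 3: SEND seq=239 -> out-of-order
Step 4: SEND seq=200 -> in-order
Step 5: SEND seq=314 -> in-order
Step 6: SEND seq=326 -> in-order

Answer: yes yes no yes yes yes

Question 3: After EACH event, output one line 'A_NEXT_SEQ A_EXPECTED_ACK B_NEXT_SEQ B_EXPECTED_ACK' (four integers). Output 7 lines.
158 200 200 158
314 200 200 314
314 200 239 314
314 200 326 314
314 326 326 314
347 326 326 347
347 340 340 347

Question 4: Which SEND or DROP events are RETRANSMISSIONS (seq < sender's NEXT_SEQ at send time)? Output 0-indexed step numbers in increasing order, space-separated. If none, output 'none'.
Answer: 4

Derivation:
Step 0: SEND seq=0 -> fresh
Step 1: SEND seq=158 -> fresh
Step 2: DROP seq=200 -> fresh
Step 3: SEND seq=239 -> fresh
Step 4: SEND seq=200 -> retransmit
Step 5: SEND seq=314 -> fresh
Step 6: SEND seq=326 -> fresh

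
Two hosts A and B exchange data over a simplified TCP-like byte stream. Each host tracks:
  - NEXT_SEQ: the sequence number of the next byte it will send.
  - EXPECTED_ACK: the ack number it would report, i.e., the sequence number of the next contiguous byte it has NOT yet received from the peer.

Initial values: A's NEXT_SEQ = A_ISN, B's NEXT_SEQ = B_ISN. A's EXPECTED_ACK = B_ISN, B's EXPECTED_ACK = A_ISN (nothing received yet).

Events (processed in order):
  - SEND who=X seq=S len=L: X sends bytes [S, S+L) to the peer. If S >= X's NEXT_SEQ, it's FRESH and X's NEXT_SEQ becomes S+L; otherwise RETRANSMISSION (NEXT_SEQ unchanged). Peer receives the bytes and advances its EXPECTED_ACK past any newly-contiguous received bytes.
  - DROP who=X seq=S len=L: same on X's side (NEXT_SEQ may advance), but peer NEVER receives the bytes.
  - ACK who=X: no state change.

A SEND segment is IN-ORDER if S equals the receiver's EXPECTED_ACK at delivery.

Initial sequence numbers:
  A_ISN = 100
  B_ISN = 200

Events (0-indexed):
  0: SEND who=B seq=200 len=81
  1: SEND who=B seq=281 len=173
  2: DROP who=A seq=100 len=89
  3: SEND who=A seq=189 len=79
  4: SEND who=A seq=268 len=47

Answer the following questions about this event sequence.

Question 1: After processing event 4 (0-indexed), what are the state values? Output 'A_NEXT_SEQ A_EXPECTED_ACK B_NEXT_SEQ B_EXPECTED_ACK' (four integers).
After event 0: A_seq=100 A_ack=281 B_seq=281 B_ack=100
After event 1: A_seq=100 A_ack=454 B_seq=454 B_ack=100
After event 2: A_seq=189 A_ack=454 B_seq=454 B_ack=100
After event 3: A_seq=268 A_ack=454 B_seq=454 B_ack=100
After event 4: A_seq=315 A_ack=454 B_seq=454 B_ack=100

315 454 454 100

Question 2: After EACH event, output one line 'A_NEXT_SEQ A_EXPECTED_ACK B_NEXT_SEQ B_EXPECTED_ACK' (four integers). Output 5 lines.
100 281 281 100
100 454 454 100
189 454 454 100
268 454 454 100
315 454 454 100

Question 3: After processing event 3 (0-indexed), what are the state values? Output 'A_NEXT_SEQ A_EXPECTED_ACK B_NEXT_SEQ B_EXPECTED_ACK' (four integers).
After event 0: A_seq=100 A_ack=281 B_seq=281 B_ack=100
After event 1: A_seq=100 A_ack=454 B_seq=454 B_ack=100
After event 2: A_seq=189 A_ack=454 B_seq=454 B_ack=100
After event 3: A_seq=268 A_ack=454 B_seq=454 B_ack=100

268 454 454 100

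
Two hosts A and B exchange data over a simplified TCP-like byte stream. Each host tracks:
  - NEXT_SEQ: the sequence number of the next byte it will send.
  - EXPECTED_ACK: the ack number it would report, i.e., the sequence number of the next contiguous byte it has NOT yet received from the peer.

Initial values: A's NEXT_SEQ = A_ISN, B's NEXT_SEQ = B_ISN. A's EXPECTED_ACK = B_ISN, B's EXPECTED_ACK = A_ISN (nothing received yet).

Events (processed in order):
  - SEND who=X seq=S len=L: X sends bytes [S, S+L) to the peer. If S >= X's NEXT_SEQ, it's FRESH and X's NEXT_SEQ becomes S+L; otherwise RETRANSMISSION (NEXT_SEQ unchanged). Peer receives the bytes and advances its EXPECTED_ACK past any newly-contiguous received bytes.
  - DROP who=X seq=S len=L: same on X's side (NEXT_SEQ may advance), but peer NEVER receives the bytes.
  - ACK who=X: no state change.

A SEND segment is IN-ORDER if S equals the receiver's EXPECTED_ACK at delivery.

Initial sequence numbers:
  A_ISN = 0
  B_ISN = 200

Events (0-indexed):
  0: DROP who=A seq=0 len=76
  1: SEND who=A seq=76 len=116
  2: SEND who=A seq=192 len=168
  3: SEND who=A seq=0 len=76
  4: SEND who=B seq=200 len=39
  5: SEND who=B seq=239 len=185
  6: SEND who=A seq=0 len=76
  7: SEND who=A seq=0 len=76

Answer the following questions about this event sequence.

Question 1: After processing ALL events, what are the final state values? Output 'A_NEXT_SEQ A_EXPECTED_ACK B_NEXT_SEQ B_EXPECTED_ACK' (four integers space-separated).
After event 0: A_seq=76 A_ack=200 B_seq=200 B_ack=0
After event 1: A_seq=192 A_ack=200 B_seq=200 B_ack=0
After event 2: A_seq=360 A_ack=200 B_seq=200 B_ack=0
After event 3: A_seq=360 A_ack=200 B_seq=200 B_ack=360
After event 4: A_seq=360 A_ack=239 B_seq=239 B_ack=360
After event 5: A_seq=360 A_ack=424 B_seq=424 B_ack=360
After event 6: A_seq=360 A_ack=424 B_seq=424 B_ack=360
After event 7: A_seq=360 A_ack=424 B_seq=424 B_ack=360

Answer: 360 424 424 360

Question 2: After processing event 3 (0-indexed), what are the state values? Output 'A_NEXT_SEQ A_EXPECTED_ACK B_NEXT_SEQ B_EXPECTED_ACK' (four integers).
After event 0: A_seq=76 A_ack=200 B_seq=200 B_ack=0
After event 1: A_seq=192 A_ack=200 B_seq=200 B_ack=0
After event 2: A_seq=360 A_ack=200 B_seq=200 B_ack=0
After event 3: A_seq=360 A_ack=200 B_seq=200 B_ack=360

360 200 200 360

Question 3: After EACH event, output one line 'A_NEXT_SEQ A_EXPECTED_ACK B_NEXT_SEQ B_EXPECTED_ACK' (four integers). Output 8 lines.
76 200 200 0
192 200 200 0
360 200 200 0
360 200 200 360
360 239 239 360
360 424 424 360
360 424 424 360
360 424 424 360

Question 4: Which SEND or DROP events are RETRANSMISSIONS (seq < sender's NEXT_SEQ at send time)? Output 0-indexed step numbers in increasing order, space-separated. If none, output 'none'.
Answer: 3 6 7

Derivation:
Step 0: DROP seq=0 -> fresh
Step 1: SEND seq=76 -> fresh
Step 2: SEND seq=192 -> fresh
Step 3: SEND seq=0 -> retransmit
Step 4: SEND seq=200 -> fresh
Step 5: SEND seq=239 -> fresh
Step 6: SEND seq=0 -> retransmit
Step 7: SEND seq=0 -> retransmit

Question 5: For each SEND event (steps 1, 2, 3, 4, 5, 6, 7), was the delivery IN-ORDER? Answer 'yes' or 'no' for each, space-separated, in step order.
Step 1: SEND seq=76 -> out-of-order
Step 2: SEND seq=192 -> out-of-order
Step 3: SEND seq=0 -> in-order
Step 4: SEND seq=200 -> in-order
Step 5: SEND seq=239 -> in-order
Step 6: SEND seq=0 -> out-of-order
Step 7: SEND seq=0 -> out-of-order

Answer: no no yes yes yes no no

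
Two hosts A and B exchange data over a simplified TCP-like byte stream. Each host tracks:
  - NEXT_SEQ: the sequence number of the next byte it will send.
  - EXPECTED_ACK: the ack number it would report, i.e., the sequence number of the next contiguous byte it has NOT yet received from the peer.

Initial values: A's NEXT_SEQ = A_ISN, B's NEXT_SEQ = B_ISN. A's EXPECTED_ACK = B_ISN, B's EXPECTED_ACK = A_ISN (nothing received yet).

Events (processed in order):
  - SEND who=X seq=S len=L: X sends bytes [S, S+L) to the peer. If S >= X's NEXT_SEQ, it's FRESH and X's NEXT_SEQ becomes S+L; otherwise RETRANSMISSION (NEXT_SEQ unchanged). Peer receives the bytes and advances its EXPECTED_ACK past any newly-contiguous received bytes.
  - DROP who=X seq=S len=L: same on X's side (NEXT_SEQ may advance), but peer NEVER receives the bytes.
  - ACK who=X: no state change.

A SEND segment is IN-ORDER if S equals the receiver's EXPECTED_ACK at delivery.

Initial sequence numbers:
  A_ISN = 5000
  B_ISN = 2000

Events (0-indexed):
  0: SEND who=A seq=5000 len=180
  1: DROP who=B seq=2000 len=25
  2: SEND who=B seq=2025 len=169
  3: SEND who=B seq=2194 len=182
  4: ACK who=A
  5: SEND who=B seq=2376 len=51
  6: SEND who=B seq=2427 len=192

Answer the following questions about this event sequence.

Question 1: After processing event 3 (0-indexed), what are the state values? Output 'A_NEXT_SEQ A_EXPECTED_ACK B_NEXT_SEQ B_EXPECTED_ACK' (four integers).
After event 0: A_seq=5180 A_ack=2000 B_seq=2000 B_ack=5180
After event 1: A_seq=5180 A_ack=2000 B_seq=2025 B_ack=5180
After event 2: A_seq=5180 A_ack=2000 B_seq=2194 B_ack=5180
After event 3: A_seq=5180 A_ack=2000 B_seq=2376 B_ack=5180

5180 2000 2376 5180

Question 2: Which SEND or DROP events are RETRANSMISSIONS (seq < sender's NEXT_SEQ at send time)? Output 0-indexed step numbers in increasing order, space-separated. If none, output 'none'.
Step 0: SEND seq=5000 -> fresh
Step 1: DROP seq=2000 -> fresh
Step 2: SEND seq=2025 -> fresh
Step 3: SEND seq=2194 -> fresh
Step 5: SEND seq=2376 -> fresh
Step 6: SEND seq=2427 -> fresh

Answer: none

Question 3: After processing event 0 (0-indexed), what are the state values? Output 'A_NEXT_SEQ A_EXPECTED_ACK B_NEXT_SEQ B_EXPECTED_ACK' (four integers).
After event 0: A_seq=5180 A_ack=2000 B_seq=2000 B_ack=5180

5180 2000 2000 5180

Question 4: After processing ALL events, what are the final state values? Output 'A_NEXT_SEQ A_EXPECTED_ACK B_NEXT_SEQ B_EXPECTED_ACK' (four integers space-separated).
Answer: 5180 2000 2619 5180

Derivation:
After event 0: A_seq=5180 A_ack=2000 B_seq=2000 B_ack=5180
After event 1: A_seq=5180 A_ack=2000 B_seq=2025 B_ack=5180
After event 2: A_seq=5180 A_ack=2000 B_seq=2194 B_ack=5180
After event 3: A_seq=5180 A_ack=2000 B_seq=2376 B_ack=5180
After event 4: A_seq=5180 A_ack=2000 B_seq=2376 B_ack=5180
After event 5: A_seq=5180 A_ack=2000 B_seq=2427 B_ack=5180
After event 6: A_seq=5180 A_ack=2000 B_seq=2619 B_ack=5180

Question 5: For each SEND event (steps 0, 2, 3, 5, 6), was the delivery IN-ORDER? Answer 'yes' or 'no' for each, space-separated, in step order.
Step 0: SEND seq=5000 -> in-order
Step 2: SEND seq=2025 -> out-of-order
Step 3: SEND seq=2194 -> out-of-order
Step 5: SEND seq=2376 -> out-of-order
Step 6: SEND seq=2427 -> out-of-order

Answer: yes no no no no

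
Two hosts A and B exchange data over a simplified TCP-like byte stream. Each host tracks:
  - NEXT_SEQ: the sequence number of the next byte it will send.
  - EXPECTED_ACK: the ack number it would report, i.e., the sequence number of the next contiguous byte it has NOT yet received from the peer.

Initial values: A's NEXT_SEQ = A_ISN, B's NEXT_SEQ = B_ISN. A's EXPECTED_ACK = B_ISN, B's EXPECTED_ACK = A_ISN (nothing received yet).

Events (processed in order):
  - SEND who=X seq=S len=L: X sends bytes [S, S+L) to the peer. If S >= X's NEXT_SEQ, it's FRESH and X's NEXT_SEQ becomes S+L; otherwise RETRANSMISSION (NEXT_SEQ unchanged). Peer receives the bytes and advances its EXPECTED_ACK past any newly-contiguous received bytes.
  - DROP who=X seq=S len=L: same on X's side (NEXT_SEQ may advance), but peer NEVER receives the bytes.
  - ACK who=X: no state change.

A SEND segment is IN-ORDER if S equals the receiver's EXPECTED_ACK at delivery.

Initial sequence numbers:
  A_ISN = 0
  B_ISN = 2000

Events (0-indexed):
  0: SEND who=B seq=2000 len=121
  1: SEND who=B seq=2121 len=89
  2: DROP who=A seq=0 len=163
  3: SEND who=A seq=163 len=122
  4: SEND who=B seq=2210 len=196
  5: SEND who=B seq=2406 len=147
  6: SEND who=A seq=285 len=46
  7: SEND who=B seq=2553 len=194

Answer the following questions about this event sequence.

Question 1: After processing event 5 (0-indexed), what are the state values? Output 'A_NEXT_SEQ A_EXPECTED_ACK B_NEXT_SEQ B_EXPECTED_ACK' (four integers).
After event 0: A_seq=0 A_ack=2121 B_seq=2121 B_ack=0
After event 1: A_seq=0 A_ack=2210 B_seq=2210 B_ack=0
After event 2: A_seq=163 A_ack=2210 B_seq=2210 B_ack=0
After event 3: A_seq=285 A_ack=2210 B_seq=2210 B_ack=0
After event 4: A_seq=285 A_ack=2406 B_seq=2406 B_ack=0
After event 5: A_seq=285 A_ack=2553 B_seq=2553 B_ack=0

285 2553 2553 0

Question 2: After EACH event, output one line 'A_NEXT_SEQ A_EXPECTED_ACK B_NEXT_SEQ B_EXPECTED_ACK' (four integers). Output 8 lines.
0 2121 2121 0
0 2210 2210 0
163 2210 2210 0
285 2210 2210 0
285 2406 2406 0
285 2553 2553 0
331 2553 2553 0
331 2747 2747 0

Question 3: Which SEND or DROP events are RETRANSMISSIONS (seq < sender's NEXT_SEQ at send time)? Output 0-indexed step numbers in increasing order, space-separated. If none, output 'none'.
Answer: none

Derivation:
Step 0: SEND seq=2000 -> fresh
Step 1: SEND seq=2121 -> fresh
Step 2: DROP seq=0 -> fresh
Step 3: SEND seq=163 -> fresh
Step 4: SEND seq=2210 -> fresh
Step 5: SEND seq=2406 -> fresh
Step 6: SEND seq=285 -> fresh
Step 7: SEND seq=2553 -> fresh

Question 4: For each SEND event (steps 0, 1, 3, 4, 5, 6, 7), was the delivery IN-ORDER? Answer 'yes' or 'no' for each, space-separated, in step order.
Step 0: SEND seq=2000 -> in-order
Step 1: SEND seq=2121 -> in-order
Step 3: SEND seq=163 -> out-of-order
Step 4: SEND seq=2210 -> in-order
Step 5: SEND seq=2406 -> in-order
Step 6: SEND seq=285 -> out-of-order
Step 7: SEND seq=2553 -> in-order

Answer: yes yes no yes yes no yes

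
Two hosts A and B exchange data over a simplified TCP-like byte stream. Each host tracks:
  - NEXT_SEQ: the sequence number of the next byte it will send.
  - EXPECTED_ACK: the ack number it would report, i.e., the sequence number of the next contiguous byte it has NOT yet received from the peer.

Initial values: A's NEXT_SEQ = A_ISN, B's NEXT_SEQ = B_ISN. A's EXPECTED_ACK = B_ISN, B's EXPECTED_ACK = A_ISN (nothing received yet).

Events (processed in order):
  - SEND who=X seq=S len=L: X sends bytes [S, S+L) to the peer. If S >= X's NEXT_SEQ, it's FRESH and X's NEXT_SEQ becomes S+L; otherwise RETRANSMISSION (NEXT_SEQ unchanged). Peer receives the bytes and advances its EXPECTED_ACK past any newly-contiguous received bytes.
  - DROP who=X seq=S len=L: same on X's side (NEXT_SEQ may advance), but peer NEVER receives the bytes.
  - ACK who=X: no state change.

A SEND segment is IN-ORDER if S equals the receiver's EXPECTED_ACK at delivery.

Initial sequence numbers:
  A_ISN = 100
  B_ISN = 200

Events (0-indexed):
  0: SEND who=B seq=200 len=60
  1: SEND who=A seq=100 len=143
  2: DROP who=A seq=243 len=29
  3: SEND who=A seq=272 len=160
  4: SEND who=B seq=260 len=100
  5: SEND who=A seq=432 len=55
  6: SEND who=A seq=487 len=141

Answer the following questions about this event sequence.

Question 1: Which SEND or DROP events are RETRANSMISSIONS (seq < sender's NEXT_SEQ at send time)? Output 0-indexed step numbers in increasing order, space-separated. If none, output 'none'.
Step 0: SEND seq=200 -> fresh
Step 1: SEND seq=100 -> fresh
Step 2: DROP seq=243 -> fresh
Step 3: SEND seq=272 -> fresh
Step 4: SEND seq=260 -> fresh
Step 5: SEND seq=432 -> fresh
Step 6: SEND seq=487 -> fresh

Answer: none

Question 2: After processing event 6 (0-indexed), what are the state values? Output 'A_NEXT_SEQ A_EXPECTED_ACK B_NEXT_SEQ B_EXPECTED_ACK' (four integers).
After event 0: A_seq=100 A_ack=260 B_seq=260 B_ack=100
After event 1: A_seq=243 A_ack=260 B_seq=260 B_ack=243
After event 2: A_seq=272 A_ack=260 B_seq=260 B_ack=243
After event 3: A_seq=432 A_ack=260 B_seq=260 B_ack=243
After event 4: A_seq=432 A_ack=360 B_seq=360 B_ack=243
After event 5: A_seq=487 A_ack=360 B_seq=360 B_ack=243
After event 6: A_seq=628 A_ack=360 B_seq=360 B_ack=243

628 360 360 243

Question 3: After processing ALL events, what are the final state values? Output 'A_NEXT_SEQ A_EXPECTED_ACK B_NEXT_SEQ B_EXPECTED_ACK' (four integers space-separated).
Answer: 628 360 360 243

Derivation:
After event 0: A_seq=100 A_ack=260 B_seq=260 B_ack=100
After event 1: A_seq=243 A_ack=260 B_seq=260 B_ack=243
After event 2: A_seq=272 A_ack=260 B_seq=260 B_ack=243
After event 3: A_seq=432 A_ack=260 B_seq=260 B_ack=243
After event 4: A_seq=432 A_ack=360 B_seq=360 B_ack=243
After event 5: A_seq=487 A_ack=360 B_seq=360 B_ack=243
After event 6: A_seq=628 A_ack=360 B_seq=360 B_ack=243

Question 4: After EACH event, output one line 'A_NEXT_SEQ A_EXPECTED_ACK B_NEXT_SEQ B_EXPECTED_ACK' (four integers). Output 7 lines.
100 260 260 100
243 260 260 243
272 260 260 243
432 260 260 243
432 360 360 243
487 360 360 243
628 360 360 243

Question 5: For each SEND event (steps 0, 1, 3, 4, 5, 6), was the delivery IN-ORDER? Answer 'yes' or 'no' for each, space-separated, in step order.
Step 0: SEND seq=200 -> in-order
Step 1: SEND seq=100 -> in-order
Step 3: SEND seq=272 -> out-of-order
Step 4: SEND seq=260 -> in-order
Step 5: SEND seq=432 -> out-of-order
Step 6: SEND seq=487 -> out-of-order

Answer: yes yes no yes no no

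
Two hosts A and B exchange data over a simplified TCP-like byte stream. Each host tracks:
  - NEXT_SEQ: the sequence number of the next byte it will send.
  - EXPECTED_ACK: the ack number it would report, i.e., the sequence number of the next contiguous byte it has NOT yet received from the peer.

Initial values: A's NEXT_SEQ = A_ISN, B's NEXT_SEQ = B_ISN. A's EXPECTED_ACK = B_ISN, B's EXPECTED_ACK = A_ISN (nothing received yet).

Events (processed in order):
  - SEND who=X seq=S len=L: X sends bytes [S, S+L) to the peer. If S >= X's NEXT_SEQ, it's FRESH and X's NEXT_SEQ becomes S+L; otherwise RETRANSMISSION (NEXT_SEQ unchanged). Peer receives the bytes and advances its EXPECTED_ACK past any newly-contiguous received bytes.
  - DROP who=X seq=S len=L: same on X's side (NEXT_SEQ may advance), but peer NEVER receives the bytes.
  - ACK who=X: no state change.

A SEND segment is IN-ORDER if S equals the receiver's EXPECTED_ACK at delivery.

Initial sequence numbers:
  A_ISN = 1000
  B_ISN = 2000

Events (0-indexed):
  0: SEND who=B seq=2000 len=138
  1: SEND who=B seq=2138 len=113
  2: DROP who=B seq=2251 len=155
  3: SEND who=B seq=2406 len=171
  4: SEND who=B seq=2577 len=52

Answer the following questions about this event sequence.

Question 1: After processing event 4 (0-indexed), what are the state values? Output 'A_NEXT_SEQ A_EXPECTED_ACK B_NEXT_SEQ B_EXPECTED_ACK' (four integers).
After event 0: A_seq=1000 A_ack=2138 B_seq=2138 B_ack=1000
After event 1: A_seq=1000 A_ack=2251 B_seq=2251 B_ack=1000
After event 2: A_seq=1000 A_ack=2251 B_seq=2406 B_ack=1000
After event 3: A_seq=1000 A_ack=2251 B_seq=2577 B_ack=1000
After event 4: A_seq=1000 A_ack=2251 B_seq=2629 B_ack=1000

1000 2251 2629 1000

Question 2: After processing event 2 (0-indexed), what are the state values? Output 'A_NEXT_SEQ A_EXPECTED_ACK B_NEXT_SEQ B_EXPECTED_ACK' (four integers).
After event 0: A_seq=1000 A_ack=2138 B_seq=2138 B_ack=1000
After event 1: A_seq=1000 A_ack=2251 B_seq=2251 B_ack=1000
After event 2: A_seq=1000 A_ack=2251 B_seq=2406 B_ack=1000

1000 2251 2406 1000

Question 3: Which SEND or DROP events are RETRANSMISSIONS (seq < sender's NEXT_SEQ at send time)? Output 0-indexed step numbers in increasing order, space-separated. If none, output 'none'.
Answer: none

Derivation:
Step 0: SEND seq=2000 -> fresh
Step 1: SEND seq=2138 -> fresh
Step 2: DROP seq=2251 -> fresh
Step 3: SEND seq=2406 -> fresh
Step 4: SEND seq=2577 -> fresh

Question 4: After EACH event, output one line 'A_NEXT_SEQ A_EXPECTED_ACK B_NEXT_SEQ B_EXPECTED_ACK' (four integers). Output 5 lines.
1000 2138 2138 1000
1000 2251 2251 1000
1000 2251 2406 1000
1000 2251 2577 1000
1000 2251 2629 1000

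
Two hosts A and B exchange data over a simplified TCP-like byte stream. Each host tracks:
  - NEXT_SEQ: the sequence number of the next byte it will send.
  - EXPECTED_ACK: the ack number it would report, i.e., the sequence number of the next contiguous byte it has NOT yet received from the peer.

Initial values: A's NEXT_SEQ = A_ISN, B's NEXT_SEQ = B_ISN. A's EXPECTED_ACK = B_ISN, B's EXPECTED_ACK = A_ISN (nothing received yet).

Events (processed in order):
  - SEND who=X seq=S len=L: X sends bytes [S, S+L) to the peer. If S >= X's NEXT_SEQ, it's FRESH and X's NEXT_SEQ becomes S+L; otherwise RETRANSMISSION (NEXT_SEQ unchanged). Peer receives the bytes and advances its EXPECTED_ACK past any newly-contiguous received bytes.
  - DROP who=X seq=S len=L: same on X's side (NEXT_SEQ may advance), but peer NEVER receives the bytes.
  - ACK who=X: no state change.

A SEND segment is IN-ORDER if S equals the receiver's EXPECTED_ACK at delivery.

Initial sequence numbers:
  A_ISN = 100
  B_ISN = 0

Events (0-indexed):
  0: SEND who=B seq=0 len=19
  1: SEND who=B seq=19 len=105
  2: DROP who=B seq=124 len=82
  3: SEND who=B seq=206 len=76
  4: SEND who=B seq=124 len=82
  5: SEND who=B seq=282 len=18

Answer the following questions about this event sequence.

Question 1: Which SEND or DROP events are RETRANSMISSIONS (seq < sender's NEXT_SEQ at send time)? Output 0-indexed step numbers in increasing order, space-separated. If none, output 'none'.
Step 0: SEND seq=0 -> fresh
Step 1: SEND seq=19 -> fresh
Step 2: DROP seq=124 -> fresh
Step 3: SEND seq=206 -> fresh
Step 4: SEND seq=124 -> retransmit
Step 5: SEND seq=282 -> fresh

Answer: 4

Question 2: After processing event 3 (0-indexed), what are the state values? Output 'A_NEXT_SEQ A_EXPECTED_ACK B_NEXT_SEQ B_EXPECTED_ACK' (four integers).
After event 0: A_seq=100 A_ack=19 B_seq=19 B_ack=100
After event 1: A_seq=100 A_ack=124 B_seq=124 B_ack=100
After event 2: A_seq=100 A_ack=124 B_seq=206 B_ack=100
After event 3: A_seq=100 A_ack=124 B_seq=282 B_ack=100

100 124 282 100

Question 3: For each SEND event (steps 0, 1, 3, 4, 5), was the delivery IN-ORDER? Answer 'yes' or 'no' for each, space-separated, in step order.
Step 0: SEND seq=0 -> in-order
Step 1: SEND seq=19 -> in-order
Step 3: SEND seq=206 -> out-of-order
Step 4: SEND seq=124 -> in-order
Step 5: SEND seq=282 -> in-order

Answer: yes yes no yes yes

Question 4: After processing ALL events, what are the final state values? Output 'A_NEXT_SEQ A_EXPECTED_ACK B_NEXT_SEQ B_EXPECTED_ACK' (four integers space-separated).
After event 0: A_seq=100 A_ack=19 B_seq=19 B_ack=100
After event 1: A_seq=100 A_ack=124 B_seq=124 B_ack=100
After event 2: A_seq=100 A_ack=124 B_seq=206 B_ack=100
After event 3: A_seq=100 A_ack=124 B_seq=282 B_ack=100
After event 4: A_seq=100 A_ack=282 B_seq=282 B_ack=100
After event 5: A_seq=100 A_ack=300 B_seq=300 B_ack=100

Answer: 100 300 300 100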